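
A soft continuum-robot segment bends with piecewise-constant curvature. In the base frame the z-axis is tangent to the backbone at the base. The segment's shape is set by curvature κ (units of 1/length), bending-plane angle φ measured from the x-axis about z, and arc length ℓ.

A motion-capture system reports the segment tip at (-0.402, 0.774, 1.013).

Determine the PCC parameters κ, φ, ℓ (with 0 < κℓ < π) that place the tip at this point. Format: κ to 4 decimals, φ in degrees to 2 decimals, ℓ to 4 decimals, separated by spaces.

0.9762 117.45 1.4563

ρ = √(x²+y²) = √(-0.402² + 0.774²) = 0.87217
φ = atan2(y, x) mod 360° = atan2(0.774, -0.402) = 117.4465°
|p|² = ρ² + z² = 0.87217² + 1.013² = 1.78685
κ = 2ρ / |p|² = 2×0.87217 / 1.78685 = 0.97621
θ = 2·atan2(ρ, z) = 2·atan2(0.87217, 1.013) = 1.42166 rad
ℓ = θ/κ = 1.42166/0.97621 = 1.45631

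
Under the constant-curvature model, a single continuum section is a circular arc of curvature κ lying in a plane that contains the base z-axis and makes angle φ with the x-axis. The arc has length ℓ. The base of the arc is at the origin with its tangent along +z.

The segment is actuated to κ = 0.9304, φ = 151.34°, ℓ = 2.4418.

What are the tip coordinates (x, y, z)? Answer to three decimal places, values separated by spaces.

-1.551 0.848 0.821

θ = κ·ℓ = 0.9304 × 2.4418 = 2.27185 rad
ρ = (1 − cos θ)/κ = (1 − -0.64502)/0.9304 = 1.76808
z = sin θ / κ = 0.76416/0.9304 = 0.82133
x = ρ cos φ = 1.76808 × cos(151.34°) = -1.55146
y = ρ sin φ = 1.76808 × sin(151.34°) = 0.84799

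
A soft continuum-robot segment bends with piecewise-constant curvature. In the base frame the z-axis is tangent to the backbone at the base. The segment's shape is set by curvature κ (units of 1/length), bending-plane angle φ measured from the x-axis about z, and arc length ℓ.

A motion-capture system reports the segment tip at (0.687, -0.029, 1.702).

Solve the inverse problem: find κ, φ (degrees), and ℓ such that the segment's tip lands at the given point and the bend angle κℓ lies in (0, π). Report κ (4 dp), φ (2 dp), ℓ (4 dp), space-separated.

0.4081 357.58 1.8815

ρ = √(x²+y²) = √(0.687² + -0.029²) = 0.68761
φ = atan2(y, x) mod 360° = atan2(-0.029, 0.687) = 357.5828°
|p|² = ρ² + z² = 0.68761² + 1.702² = 3.36961
κ = 2ρ / |p|² = 2×0.68761 / 3.36961 = 0.40812
θ = 2·atan2(ρ, z) = 2·atan2(0.68761, 1.702) = 0.76790 rad
ℓ = θ/κ = 0.76790/0.40812 = 1.88154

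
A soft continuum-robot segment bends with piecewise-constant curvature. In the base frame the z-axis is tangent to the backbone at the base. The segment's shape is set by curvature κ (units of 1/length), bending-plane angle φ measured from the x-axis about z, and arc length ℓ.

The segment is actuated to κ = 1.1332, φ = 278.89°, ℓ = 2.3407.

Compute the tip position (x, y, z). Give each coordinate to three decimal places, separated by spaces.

θ = κ·ℓ = 1.1332 × 2.3407 = 2.65248 rad
ρ = (1 − cos θ)/κ = (1 − -0.88275)/1.1332 = 1.66145
z = sin θ / κ = 0.46984/1.1332 = 0.41461
x = ρ cos φ = 1.66145 × cos(278.89°) = 0.25676
y = ρ sin φ = 1.66145 × sin(278.89°) = -1.64149

0.257 -1.641 0.415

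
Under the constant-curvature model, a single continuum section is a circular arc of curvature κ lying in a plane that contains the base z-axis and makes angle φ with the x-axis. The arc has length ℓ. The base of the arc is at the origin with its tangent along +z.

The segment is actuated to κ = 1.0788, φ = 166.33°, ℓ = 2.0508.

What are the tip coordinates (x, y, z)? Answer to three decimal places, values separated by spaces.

-1.440 0.350 0.743

θ = κ·ℓ = 1.0788 × 2.0508 = 2.21240 rad
ρ = (1 − cos θ)/κ = (1 − -0.59848)/1.0788 = 1.48172
z = sin θ / κ = 0.80114/1.0788 = 0.74262
x = ρ cos φ = 1.48172 × cos(166.33°) = -1.43975
y = ρ sin φ = 1.48172 × sin(166.33°) = 0.35017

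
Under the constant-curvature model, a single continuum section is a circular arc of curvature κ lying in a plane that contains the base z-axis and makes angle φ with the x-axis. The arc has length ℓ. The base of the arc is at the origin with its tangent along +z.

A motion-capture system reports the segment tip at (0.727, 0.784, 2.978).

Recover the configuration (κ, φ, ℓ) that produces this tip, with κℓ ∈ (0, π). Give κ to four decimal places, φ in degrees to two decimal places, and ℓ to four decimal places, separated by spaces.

ρ = √(x²+y²) = √(0.727² + 0.784²) = 1.06920
φ = atan2(y, x) mod 360° = atan2(0.784, 0.727) = 47.1604°
|p|² = ρ² + z² = 1.06920² + 2.978² = 10.01167
κ = 2ρ / |p|² = 2×1.06920 / 10.01167 = 0.21359
θ = 2·atan2(ρ, z) = 2·atan2(1.06920, 2.978) = 0.68940 rad
ℓ = θ/κ = 0.68940/0.21359 = 3.22766

0.2136 47.16 3.2277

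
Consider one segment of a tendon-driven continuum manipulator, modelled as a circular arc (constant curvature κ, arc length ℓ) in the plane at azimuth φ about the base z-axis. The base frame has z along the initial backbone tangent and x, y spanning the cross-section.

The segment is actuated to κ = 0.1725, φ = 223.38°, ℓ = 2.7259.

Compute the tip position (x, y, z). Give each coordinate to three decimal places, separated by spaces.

θ = κ·ℓ = 0.1725 × 2.7259 = 0.47022 rad
ρ = (1 − cos θ)/κ = (1 − 0.89147)/0.1725 = 0.62916
z = sin θ / κ = 0.45308/0.1725 = 2.62655
x = ρ cos φ = 0.62916 × cos(223.38°) = -0.45728
y = ρ sin φ = 0.62916 × sin(223.38°) = -0.43213

-0.457 -0.432 2.627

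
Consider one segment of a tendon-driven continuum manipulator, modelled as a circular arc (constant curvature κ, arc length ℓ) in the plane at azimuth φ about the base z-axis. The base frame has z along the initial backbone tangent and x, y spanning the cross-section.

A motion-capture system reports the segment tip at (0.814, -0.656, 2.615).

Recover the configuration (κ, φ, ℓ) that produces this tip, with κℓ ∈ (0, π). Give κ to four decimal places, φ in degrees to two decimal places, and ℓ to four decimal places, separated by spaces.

ρ = √(x²+y²) = √(0.814² + -0.656²) = 1.04543
φ = atan2(y, x) mod 360° = atan2(-0.656, 0.814) = 321.1348°
|p|² = ρ² + z² = 1.04543² + 2.615² = 7.93116
κ = 2ρ / |p|² = 2×1.04543 / 7.93116 = 0.26363
θ = 2·atan2(ρ, z) = 2·atan2(1.04543, 2.615) = 0.76064 rad
ℓ = θ/κ = 0.76064/0.26363 = 2.88529

0.2636 321.13 2.8853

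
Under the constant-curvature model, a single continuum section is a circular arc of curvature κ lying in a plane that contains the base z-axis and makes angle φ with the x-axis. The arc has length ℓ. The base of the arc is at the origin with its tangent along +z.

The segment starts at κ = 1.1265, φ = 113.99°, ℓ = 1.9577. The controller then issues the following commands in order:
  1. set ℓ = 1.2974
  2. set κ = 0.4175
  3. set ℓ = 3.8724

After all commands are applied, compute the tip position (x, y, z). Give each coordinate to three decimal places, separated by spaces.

-1.019 2.289 2.393

initial: κ=1.1265, φ=113.99°, ℓ=1.9577
cmd 1: set ℓ=1.2974 → (κ,φ,ℓ)=(1.1265,113.99°,1.2974) → tip=(-0.3216,0.7226,0.8824)
cmd 2: set κ=0.4175 → (κ,φ,ℓ)=(0.4175,113.99°,1.2974) → tip=(-0.1394,0.3133,1.2349)
cmd 3: set ℓ=3.8724 → (κ,φ,ℓ)=(0.4175,113.99°,3.8724) → tip=(-1.0186,2.2888,2.3927)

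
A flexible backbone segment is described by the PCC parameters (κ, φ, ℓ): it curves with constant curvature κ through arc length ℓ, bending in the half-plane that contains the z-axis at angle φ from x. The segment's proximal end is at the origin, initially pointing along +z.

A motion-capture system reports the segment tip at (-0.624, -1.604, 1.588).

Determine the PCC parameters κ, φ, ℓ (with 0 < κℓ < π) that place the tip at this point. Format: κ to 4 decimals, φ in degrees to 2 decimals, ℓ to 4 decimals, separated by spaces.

0.6277 248.74 2.6306

ρ = √(x²+y²) = √(-0.624² + -1.604²) = 1.72110
φ = atan2(y, x) mod 360° = atan2(-1.604, -0.624) = 248.7426°
|p|² = ρ² + z² = 1.72110² + 1.588² = 5.48394
κ = 2ρ / |p|² = 2×1.72110 / 5.48394 = 0.62769
θ = 2·atan2(ρ, z) = 2·atan2(1.72110, 1.588) = 1.65120 rad
ℓ = θ/κ = 1.65120/0.62769 = 2.63060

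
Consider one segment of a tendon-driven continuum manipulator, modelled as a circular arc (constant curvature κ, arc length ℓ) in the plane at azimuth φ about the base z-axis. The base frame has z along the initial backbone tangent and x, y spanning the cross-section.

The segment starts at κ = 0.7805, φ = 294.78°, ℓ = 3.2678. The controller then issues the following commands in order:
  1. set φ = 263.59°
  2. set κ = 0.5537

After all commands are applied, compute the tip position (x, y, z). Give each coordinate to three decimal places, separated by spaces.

-0.249 -2.219 1.755

initial: κ=0.7805, φ=294.78°, ℓ=3.2678
cmd 1: set φ=263.59° → (κ,φ,ℓ)=(0.7805,263.59°,3.2678) → tip=(-0.2618,-2.3304,0.7140)
cmd 2: set κ=0.5537 → (κ,φ,ℓ)=(0.5537,263.59°,3.2678) → tip=(-0.2493,-2.2189,1.7549)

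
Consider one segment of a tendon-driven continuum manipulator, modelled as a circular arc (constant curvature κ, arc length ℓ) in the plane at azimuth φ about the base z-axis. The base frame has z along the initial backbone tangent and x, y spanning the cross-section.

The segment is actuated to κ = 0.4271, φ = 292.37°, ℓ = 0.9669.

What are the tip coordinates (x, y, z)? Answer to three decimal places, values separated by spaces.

θ = κ·ℓ = 0.4271 × 0.9669 = 0.41296 rad
ρ = (1 − cos θ)/κ = (1 − 0.91594)/0.4271 = 0.19683
z = sin θ / κ = 0.40132/0.4271 = 0.93965
x = ρ cos φ = 0.19683 × cos(292.37°) = 0.07491
y = ρ sin φ = 0.19683 × sin(292.37°) = -0.18201

0.075 -0.182 0.940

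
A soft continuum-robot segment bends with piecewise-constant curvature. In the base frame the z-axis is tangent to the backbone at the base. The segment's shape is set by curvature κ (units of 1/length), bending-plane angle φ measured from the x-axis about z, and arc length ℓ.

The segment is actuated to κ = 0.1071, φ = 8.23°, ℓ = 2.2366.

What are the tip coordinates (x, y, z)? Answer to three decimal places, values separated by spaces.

0.264 0.038 2.215

θ = κ·ℓ = 0.1071 × 2.2366 = 0.23954 rad
ρ = (1 − cos θ)/κ = (1 − 0.97145)/0.1071 = 0.26660
z = sin θ / κ = 0.23726/0.1071 = 2.21527
x = ρ cos φ = 0.26660 × cos(8.23°) = 0.26385
y = ρ sin φ = 0.26660 × sin(8.23°) = 0.03816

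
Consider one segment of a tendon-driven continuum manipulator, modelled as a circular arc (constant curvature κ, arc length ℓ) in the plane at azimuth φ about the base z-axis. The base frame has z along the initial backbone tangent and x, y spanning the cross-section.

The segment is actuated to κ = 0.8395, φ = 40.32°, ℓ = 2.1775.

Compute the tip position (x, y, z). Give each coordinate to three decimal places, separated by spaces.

1.139 0.967 1.152

θ = κ·ℓ = 0.8395 × 2.1775 = 1.82801 rad
ρ = (1 − cos θ)/κ = (1 − -0.25439)/0.8395 = 1.49421
z = sin θ / κ = 0.96710/0.8395 = 1.15200
x = ρ cos φ = 1.49421 × cos(40.32°) = 1.13925
y = ρ sin φ = 1.49421 × sin(40.32°) = 0.96684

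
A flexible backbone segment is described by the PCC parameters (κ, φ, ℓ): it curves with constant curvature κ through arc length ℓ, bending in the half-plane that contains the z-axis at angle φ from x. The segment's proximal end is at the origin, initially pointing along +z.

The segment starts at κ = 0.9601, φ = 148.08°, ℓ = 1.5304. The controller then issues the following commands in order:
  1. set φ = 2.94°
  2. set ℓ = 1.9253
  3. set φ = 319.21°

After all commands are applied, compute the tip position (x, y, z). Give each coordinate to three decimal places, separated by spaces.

initial: κ=0.9601, φ=148.08°, ℓ=1.5304
cmd 1: set φ=2.94° → (κ,φ,ℓ)=(0.9601,2.94°,1.5304) → tip=(0.9348,0.0480,1.0362)
cmd 2: set ℓ=1.9253 → (κ,φ,ℓ)=(0.9601,2.94°,1.9253) → tip=(1.3253,0.0681,1.0017)
cmd 3: set φ=319.21° → (κ,φ,ℓ)=(0.9601,319.21°,1.9253) → tip=(1.0047,-0.8670,1.0017)

1.005 -0.867 1.002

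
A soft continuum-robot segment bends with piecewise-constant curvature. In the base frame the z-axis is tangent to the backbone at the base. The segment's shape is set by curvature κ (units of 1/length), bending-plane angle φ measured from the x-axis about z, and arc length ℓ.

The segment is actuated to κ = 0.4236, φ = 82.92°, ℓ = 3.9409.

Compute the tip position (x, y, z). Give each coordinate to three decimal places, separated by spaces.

0.320 2.573 2.349

θ = κ·ℓ = 0.4236 × 3.9409 = 1.66937 rad
ρ = (1 − cos θ)/κ = (1 − -0.09841)/0.4236 = 2.59303
z = sin θ / κ = 0.99515/0.4236 = 2.34926
x = ρ cos φ = 2.59303 × cos(82.92°) = 0.31960
y = ρ sin φ = 2.59303 × sin(82.92°) = 2.57326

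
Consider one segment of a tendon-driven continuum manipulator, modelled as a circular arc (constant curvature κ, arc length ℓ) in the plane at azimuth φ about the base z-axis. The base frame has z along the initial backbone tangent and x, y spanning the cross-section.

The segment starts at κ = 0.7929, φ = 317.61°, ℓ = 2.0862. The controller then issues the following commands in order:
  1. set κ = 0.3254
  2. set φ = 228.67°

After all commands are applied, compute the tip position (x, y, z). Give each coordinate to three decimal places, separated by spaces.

initial: κ=0.7929, φ=317.61°, ℓ=2.0862
cmd 1: set κ=0.3254 → (κ,φ,ℓ)=(0.3254,317.61°,2.0862) → tip=(0.5032,-0.4593,1.9296)
cmd 2: set φ=228.67° → (κ,φ,ℓ)=(0.3254,228.67°,2.0862) → tip=(-0.4499,-0.5116,1.9296)

-0.450 -0.512 1.930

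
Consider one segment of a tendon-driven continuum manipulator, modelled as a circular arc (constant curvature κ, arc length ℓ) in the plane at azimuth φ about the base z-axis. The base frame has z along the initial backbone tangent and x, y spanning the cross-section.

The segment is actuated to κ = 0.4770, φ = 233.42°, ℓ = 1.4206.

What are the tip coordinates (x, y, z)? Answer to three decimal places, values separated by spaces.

θ = κ·ℓ = 0.4770 × 1.4206 = 0.67763 rad
ρ = (1 − cos θ)/κ = (1 − 0.77906)/0.4770 = 0.46318
z = sin θ / κ = 0.62695/0.4770 = 1.31435
x = ρ cos φ = 0.46318 × cos(233.42°) = -0.27603
y = ρ sin φ = 0.46318 × sin(233.42°) = -0.37195

-0.276 -0.372 1.314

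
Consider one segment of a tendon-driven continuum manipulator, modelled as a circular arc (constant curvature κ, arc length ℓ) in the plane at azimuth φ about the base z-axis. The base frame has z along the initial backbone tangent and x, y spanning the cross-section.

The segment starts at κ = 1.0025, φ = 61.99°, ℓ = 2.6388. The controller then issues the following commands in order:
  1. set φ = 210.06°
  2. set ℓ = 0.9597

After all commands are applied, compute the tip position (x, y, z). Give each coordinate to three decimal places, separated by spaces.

-0.370 -0.214 0.818

initial: κ=1.0025, φ=61.99°, ℓ=2.6388
cmd 1: set φ=210.06° → (κ,φ,ℓ)=(1.0025,210.06°,2.6388) → tip=(-1.6226,-0.9391,0.4749)
cmd 2: set ℓ=0.9597 → (κ,φ,ℓ)=(1.0025,210.06°,0.9597) → tip=(-0.3697,-0.2140,0.8183)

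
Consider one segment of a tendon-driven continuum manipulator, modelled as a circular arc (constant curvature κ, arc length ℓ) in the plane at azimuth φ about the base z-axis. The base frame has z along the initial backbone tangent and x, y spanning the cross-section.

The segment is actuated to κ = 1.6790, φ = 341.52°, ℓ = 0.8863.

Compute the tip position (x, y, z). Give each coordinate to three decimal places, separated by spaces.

0.518 -0.173 0.594

θ = κ·ℓ = 1.6790 × 0.8863 = 1.48810 rad
ρ = (1 − cos θ)/κ = (1 − 0.08260)/1.6790 = 0.54639
z = sin θ / κ = 0.99658/1.6790 = 0.59356
x = ρ cos φ = 0.54639 × cos(341.52°) = 0.51822
y = ρ sin φ = 0.54639 × sin(341.52°) = -0.17319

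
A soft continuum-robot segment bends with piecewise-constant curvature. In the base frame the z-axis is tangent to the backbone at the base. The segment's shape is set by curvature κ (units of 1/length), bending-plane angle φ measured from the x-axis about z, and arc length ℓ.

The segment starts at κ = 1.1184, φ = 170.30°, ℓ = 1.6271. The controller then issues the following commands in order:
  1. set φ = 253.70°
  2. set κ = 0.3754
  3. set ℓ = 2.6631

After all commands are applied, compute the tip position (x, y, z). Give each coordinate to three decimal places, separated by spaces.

-0.344 -1.175 2.241

initial: κ=1.1184, φ=170.30°, ℓ=1.6271
cmd 1: set φ=253.70° → (κ,φ,ℓ)=(1.1184,253.70°,1.6271) → tip=(-0.3128,-1.0696,0.8666)
cmd 2: set κ=0.3754 → (κ,φ,ℓ)=(0.3754,253.70°,1.6271) → tip=(-0.1352,-0.4623,1.5278)
cmd 3: set ℓ=2.6631 → (κ,φ,ℓ)=(0.3754,253.70°,2.6631) → tip=(-0.3435,-1.1747,2.2411)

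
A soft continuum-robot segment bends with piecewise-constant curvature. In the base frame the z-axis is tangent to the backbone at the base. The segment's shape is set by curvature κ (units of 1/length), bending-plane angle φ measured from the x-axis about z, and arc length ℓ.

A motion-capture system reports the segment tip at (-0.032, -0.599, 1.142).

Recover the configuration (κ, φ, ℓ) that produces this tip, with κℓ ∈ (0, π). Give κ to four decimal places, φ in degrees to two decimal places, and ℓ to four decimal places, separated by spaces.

0.7210 266.94 1.3417

ρ = √(x²+y²) = √(-0.032² + -0.599²) = 0.59985
φ = atan2(y, x) mod 360° = atan2(-0.599, -0.032) = 266.9420°
|p|² = ρ² + z² = 0.59985² + 1.142² = 1.66399
κ = 2ρ / |p|² = 2×0.59985 / 1.66399 = 0.72098
θ = 2·atan2(ρ, z) = 2·atan2(0.59985, 1.142) = 0.96731 rad
ℓ = θ/κ = 0.96731/0.72098 = 1.34166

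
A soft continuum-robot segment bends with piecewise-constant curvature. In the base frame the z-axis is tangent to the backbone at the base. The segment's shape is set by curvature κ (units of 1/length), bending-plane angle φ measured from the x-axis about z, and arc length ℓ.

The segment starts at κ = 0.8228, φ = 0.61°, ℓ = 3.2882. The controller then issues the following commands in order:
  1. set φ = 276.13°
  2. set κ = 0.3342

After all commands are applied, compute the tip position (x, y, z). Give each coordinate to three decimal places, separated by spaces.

0.174 -1.623 2.665

initial: κ=0.8228, φ=0.61°, ℓ=3.2882
cmd 1: set φ=276.13° → (κ,φ,ℓ)=(0.8228,276.13°,3.2882) → tip=(0.2474,-2.3037,0.5133)
cmd 2: set κ=0.3342 → (κ,φ,ℓ)=(0.3342,276.13°,3.2882) → tip=(0.1743,-1.6227,2.6652)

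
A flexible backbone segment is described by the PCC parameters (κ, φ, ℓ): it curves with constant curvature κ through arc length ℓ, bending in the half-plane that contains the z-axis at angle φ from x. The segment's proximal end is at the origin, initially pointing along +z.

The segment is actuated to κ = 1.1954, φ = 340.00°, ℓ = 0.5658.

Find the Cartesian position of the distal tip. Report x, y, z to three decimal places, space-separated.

θ = κ·ℓ = 1.1954 × 0.5658 = 0.67636 rad
ρ = (1 − cos θ)/κ = (1 − 0.77986)/1.1954 = 0.18416
z = sin θ / κ = 0.62596/1.1954 = 0.52364
x = ρ cos φ = 0.18416 × cos(340.00°) = 0.17305
y = ρ sin φ = 0.18416 × sin(340.00°) = -0.06299

0.173 -0.063 0.524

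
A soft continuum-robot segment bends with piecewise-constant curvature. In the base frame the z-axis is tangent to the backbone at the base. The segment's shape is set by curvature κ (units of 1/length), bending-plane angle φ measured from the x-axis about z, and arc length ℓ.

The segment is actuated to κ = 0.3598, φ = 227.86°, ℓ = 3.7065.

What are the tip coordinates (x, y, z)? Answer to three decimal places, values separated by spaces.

-1.427 -1.577 2.702

θ = κ·ℓ = 0.3598 × 3.7065 = 1.33360 rad
ρ = (1 − cos θ)/κ = (1 − 0.23498)/0.3598 = 2.12624
z = sin θ / κ = 0.97200/0.3598 = 2.70150
x = ρ cos φ = 2.12624 × cos(227.86°) = -1.42659
y = ρ sin φ = 2.12624 × sin(227.86°) = -1.57662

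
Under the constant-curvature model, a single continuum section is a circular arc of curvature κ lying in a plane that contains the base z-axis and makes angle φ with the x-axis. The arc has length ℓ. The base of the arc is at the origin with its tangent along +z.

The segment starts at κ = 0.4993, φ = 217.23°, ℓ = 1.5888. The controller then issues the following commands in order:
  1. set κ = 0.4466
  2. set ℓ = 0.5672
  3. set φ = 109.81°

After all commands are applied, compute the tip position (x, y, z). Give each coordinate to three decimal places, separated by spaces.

-0.024 0.067 0.561

initial: κ=0.4993, φ=217.23°, ℓ=1.5888
cmd 1: set κ=0.4466 → (κ,φ,ℓ)=(0.4466,217.23°,1.5888) → tip=(-0.4303,-0.3270,1.4588)
cmd 2: set ℓ=0.5672 → (κ,φ,ℓ)=(0.4466,217.23°,0.5672) → tip=(-0.0569,-0.0432,0.5612)
cmd 3: set φ=109.81° → (κ,φ,ℓ)=(0.4466,109.81°,0.5672) → tip=(-0.0242,0.0672,0.5612)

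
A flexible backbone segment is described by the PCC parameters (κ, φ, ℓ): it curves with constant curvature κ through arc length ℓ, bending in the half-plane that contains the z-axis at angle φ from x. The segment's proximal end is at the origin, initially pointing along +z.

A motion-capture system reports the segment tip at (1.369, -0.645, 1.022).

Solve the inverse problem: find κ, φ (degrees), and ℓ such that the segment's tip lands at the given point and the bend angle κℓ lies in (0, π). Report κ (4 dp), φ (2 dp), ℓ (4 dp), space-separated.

0.9076 334.77 2.1524

ρ = √(x²+y²) = √(1.369² + -0.645²) = 1.51334
φ = atan2(y, x) mod 360° = atan2(-0.645, 1.369) = 334.7727°
|p|² = ρ² + z² = 1.51334² + 1.022² = 3.33467
κ = 2ρ / |p|² = 2×1.51334 / 3.33467 = 0.90764
θ = 2·atan2(ρ, z) = 2·atan2(1.51334, 1.022) = 1.95364 rad
ℓ = θ/κ = 1.95364/0.90764 = 2.15245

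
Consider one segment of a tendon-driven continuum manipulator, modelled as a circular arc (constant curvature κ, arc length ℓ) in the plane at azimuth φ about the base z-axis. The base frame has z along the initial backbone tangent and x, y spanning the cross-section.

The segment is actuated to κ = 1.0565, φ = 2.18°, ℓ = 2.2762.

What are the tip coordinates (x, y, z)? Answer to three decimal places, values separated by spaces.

1.646 0.063 0.636

θ = κ·ℓ = 1.0565 × 2.2762 = 2.40481 rad
ρ = (1 − cos θ)/κ = (1 − -0.74063)/1.0565 = 1.64754
z = sin θ / κ = 0.67191/1.0565 = 0.63598
x = ρ cos φ = 1.64754 × cos(2.18°) = 1.64635
y = ρ sin φ = 1.64754 × sin(2.18°) = 0.06267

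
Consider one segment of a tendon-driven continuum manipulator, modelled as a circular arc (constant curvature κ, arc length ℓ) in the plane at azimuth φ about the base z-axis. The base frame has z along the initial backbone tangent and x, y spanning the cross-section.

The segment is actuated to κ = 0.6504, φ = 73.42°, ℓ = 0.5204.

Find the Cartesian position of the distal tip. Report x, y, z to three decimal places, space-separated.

θ = κ·ℓ = 0.6504 × 0.5204 = 0.33847 rad
ρ = (1 − cos θ)/κ = (1 − 0.94326)/0.6504 = 0.08723
z = sin θ / κ = 0.33204/0.6504 = 0.51052
x = ρ cos φ = 0.08723 × cos(73.42°) = 0.02489
y = ρ sin φ = 0.08723 × sin(73.42°) = 0.08360

0.025 0.084 0.511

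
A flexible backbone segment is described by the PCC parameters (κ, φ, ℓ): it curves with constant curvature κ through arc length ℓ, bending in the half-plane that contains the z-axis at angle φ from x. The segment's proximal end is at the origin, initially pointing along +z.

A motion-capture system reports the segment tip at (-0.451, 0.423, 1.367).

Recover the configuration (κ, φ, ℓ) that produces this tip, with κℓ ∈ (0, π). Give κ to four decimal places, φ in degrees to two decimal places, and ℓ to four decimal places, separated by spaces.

ρ = √(x²+y²) = √(-0.451² + 0.423²) = 0.61833
φ = atan2(y, x) mod 360° = atan2(0.423, -0.451) = 136.8349°
|p|² = ρ² + z² = 0.61833² + 1.367² = 2.25102
κ = 2ρ / |p|² = 2×0.61833 / 2.25102 = 0.54938
θ = 2·atan2(ρ, z) = 2·atan2(0.61833, 1.367) = 0.84957 rad
ℓ = θ/κ = 0.84957/0.54938 = 1.54643

0.5494 136.83 1.5464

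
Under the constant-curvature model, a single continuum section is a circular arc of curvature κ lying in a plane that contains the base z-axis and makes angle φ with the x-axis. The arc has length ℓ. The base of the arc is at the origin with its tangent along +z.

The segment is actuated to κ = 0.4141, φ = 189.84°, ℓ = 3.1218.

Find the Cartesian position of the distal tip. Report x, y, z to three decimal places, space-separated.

-1.726 -0.299 2.322

θ = κ·ℓ = 0.4141 × 3.1218 = 1.29274 rad
ρ = (1 − cos θ)/κ = (1 − 0.27449)/0.4141 = 1.75202
z = sin θ / κ = 0.96159/0.4141 = 2.32212
x = ρ cos φ = 1.75202 × cos(189.84°) = -1.72624
y = ρ sin φ = 1.75202 × sin(189.84°) = -0.29942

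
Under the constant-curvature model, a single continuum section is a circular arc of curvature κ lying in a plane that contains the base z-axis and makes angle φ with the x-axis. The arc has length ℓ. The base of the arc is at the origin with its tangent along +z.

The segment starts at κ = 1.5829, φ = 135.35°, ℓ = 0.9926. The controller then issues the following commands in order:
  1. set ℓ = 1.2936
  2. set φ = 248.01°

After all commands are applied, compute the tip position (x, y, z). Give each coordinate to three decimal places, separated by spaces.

initial: κ=1.5829, φ=135.35°, ℓ=0.9926
cmd 1: set ℓ=1.2936 → (κ,φ,ℓ)=(1.5829,135.35°,1.2936) → tip=(-0.6557,0.6478,0.5613)
cmd 2: set φ=248.01° → (κ,φ,ℓ)=(1.5829,248.01°,1.2936) → tip=(-0.3451,-0.8547,0.5613)

-0.345 -0.855 0.561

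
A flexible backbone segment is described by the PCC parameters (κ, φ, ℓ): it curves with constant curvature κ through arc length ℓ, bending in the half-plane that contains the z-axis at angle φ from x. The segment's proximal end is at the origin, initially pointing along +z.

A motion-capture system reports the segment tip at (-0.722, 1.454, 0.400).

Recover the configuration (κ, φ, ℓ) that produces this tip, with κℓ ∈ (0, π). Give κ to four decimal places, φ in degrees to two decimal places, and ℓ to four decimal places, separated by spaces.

1.1615 116.41 2.2888

ρ = √(x²+y²) = √(-0.722² + 1.454²) = 1.62339
φ = atan2(y, x) mod 360° = atan2(1.454, -0.722) = 116.4072°
|p|² = ρ² + z² = 1.62339² + 0.400² = 2.79540
κ = 2ρ / |p|² = 2×1.62339 / 2.79540 = 1.16147
θ = 2·atan2(ρ, z) = 2·atan2(1.62339, 0.400) = 2.65842 rad
ℓ = θ/κ = 2.65842/1.16147 = 2.28884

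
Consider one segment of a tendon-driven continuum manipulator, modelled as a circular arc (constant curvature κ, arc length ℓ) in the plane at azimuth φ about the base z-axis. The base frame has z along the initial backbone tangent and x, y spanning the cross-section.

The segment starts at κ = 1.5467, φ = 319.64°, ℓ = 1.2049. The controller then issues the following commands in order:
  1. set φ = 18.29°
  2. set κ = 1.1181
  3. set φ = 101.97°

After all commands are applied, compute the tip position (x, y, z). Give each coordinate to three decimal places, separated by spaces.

-0.144 0.681 0.872

initial: κ=1.5467, φ=319.64°, ℓ=1.2049
cmd 1: set φ=18.29° → (κ,φ,ℓ)=(1.5467,18.29°,1.2049) → tip=(0.7911,0.2615,0.6190)
cmd 2: set κ=1.1181 → (κ,φ,ℓ)=(1.1181,18.29°,1.2049) → tip=(0.6609,0.2184,0.8721)
cmd 3: set φ=101.97° → (κ,φ,ℓ)=(1.1181,101.97°,1.2049) → tip=(-0.1444,0.6809,0.8721)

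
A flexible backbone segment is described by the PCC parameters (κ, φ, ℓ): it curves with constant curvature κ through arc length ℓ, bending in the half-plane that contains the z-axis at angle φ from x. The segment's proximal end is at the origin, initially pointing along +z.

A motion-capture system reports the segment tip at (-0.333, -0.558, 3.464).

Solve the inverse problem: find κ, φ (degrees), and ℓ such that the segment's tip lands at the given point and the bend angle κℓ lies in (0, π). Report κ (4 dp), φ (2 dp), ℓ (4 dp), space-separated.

ρ = √(x²+y²) = √(-0.333² + -0.558²) = 0.64981
φ = atan2(y, x) mod 360° = atan2(-0.558, -0.333) = 239.1723°
|p|² = ρ² + z² = 0.64981² + 3.464² = 12.42155
κ = 2ρ / |p|² = 2×0.64981 / 12.42155 = 0.10463
θ = 2·atan2(ρ, z) = 2·atan2(0.64981, 3.464) = 0.37087 rad
ℓ = θ/κ = 0.37087/0.10463 = 3.54470

0.1046 239.17 3.5447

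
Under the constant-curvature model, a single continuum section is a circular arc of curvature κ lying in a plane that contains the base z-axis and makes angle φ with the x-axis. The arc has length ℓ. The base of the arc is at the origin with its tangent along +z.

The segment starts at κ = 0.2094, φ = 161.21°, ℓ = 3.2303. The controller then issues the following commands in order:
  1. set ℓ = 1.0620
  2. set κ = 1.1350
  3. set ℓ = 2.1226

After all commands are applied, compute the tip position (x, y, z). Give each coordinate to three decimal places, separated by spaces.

-1.454 0.495 0.589

initial: κ=0.2094, φ=161.21°, ℓ=3.2303
cmd 1: set ℓ=1.0620 → (κ,φ,ℓ)=(0.2094,161.21°,1.0620) → tip=(-0.1113,0.0379,1.0533)
cmd 2: set κ=1.1350 → (κ,φ,ℓ)=(1.1350,161.21°,1.0620) → tip=(-0.5360,0.1824,0.8229)
cmd 3: set ℓ=2.1226 → (κ,φ,ℓ)=(1.1350,161.21°,2.1226) → tip=(-1.4543,0.4948,0.5892)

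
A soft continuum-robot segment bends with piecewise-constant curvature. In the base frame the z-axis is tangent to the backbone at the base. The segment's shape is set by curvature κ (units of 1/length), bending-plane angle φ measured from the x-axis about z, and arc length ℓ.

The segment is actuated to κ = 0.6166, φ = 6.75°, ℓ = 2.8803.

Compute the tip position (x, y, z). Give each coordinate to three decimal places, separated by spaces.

1.939 0.229 1.588

θ = κ·ℓ = 0.6166 × 2.8803 = 1.77599 rad
ρ = (1 − cos θ)/κ = (1 − -0.20376)/0.6166 = 1.95225
z = sin θ / κ = 0.97902/0.6166 = 1.58777
x = ρ cos φ = 1.95225 × cos(6.75°) = 1.93872
y = ρ sin φ = 1.95225 × sin(6.75°) = 0.22946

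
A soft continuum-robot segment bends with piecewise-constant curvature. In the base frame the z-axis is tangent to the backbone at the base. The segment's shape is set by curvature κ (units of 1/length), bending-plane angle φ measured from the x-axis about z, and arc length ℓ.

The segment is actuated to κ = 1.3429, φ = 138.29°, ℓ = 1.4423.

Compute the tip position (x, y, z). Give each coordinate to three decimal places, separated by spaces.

θ = κ·ℓ = 1.3429 × 1.4423 = 1.93686 rad
ρ = (1 − cos θ)/κ = (1 − -0.35795)/1.3429 = 1.01120
z = sin θ / κ = 0.93374/1.3429 = 0.69532
x = ρ cos φ = 1.01120 × cos(138.29°) = -0.75489
y = ρ sin φ = 1.01120 × sin(138.29°) = 0.67282

-0.755 0.673 0.695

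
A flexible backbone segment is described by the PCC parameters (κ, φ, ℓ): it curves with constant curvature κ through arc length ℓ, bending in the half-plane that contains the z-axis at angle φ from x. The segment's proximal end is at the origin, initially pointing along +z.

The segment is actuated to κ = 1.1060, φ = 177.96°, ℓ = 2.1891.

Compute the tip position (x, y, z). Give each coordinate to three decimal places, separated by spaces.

θ = κ·ℓ = 1.1060 × 2.1891 = 2.42114 rad
ρ = (1 − cos θ)/κ = (1 − -0.75151)/1.1060 = 1.58364
z = sin θ / κ = 0.65972/1.1060 = 0.59649
x = ρ cos φ = 1.58364 × cos(177.96°) = -1.58264
y = ρ sin φ = 1.58364 × sin(177.96°) = 0.05637

-1.583 0.056 0.596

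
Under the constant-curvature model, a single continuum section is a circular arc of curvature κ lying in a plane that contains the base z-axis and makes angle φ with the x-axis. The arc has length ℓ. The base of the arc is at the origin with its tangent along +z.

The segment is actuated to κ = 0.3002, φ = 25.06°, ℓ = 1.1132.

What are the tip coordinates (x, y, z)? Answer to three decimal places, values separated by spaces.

0.167 0.078 1.093

θ = κ·ℓ = 0.3002 × 1.1132 = 0.33418 rad
ρ = (1 − cos θ)/κ = (1 − 0.94468)/0.3002 = 0.18428
z = sin θ / κ = 0.32800/0.3002 = 1.09260
x = ρ cos φ = 0.18428 × cos(25.06°) = 0.16693
y = ρ sin φ = 0.18428 × sin(25.06°) = 0.07806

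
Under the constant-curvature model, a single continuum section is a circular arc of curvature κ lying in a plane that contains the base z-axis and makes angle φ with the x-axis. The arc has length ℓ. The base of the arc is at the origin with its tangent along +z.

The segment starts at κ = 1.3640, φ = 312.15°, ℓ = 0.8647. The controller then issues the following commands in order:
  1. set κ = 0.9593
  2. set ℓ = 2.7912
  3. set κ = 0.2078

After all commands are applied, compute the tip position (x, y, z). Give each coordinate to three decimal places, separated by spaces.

0.528 -0.583 2.637

initial: κ=1.3640, φ=312.15°, ℓ=0.8647
cmd 1: set κ=0.9593 → (κ,φ,ℓ)=(0.9593,312.15°,0.8647) → tip=(0.2272,-0.2510,0.7689)
cmd 2: set ℓ=2.7912 → (κ,φ,ℓ)=(0.9593,312.15°,2.7912) → tip=(1.3251,-1.4640,0.4665)
cmd 3: set κ=0.2078 → (κ,φ,ℓ)=(0.2078,312.15°,2.7912) → tip=(0.5282,-0.5835,2.6373)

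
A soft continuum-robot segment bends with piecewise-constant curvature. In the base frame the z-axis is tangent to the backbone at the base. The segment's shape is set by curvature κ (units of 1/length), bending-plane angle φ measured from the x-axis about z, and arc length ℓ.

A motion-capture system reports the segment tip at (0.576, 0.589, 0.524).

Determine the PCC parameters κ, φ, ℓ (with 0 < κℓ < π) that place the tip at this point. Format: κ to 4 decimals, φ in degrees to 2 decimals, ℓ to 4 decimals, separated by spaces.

ρ = √(x²+y²) = √(0.576² + 0.589²) = 0.82383
φ = atan2(y, x) mod 360° = atan2(0.589, 0.576) = 45.6393°
|p|² = ρ² + z² = 0.82383² + 0.524² = 0.95327
κ = 2ρ / |p|² = 2×0.82383 / 0.95327 = 1.72843
θ = 2·atan2(ρ, z) = 2·atan2(0.82383, 0.524) = 2.00858 rad
ℓ = θ/κ = 2.00858/1.72843 = 1.16208

1.7284 45.64 1.1621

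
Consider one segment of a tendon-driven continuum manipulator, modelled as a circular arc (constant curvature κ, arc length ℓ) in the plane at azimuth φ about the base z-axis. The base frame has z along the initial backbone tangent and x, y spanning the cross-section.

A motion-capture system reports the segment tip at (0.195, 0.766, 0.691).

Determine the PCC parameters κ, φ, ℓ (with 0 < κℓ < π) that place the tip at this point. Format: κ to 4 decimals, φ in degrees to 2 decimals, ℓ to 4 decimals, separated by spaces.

ρ = √(x²+y²) = √(0.195² + 0.766²) = 0.79043
φ = atan2(y, x) mod 360° = atan2(0.766, 0.195) = 75.7176°
|p|² = ρ² + z² = 0.79043² + 0.691² = 1.10226
κ = 2ρ / |p|² = 2×0.79043 / 1.10226 = 1.43420
θ = 2·atan2(ρ, z) = 2·atan2(0.79043, 0.691) = 1.70483 rad
ℓ = θ/κ = 1.70483/1.43420 = 1.18870

1.4342 75.72 1.1887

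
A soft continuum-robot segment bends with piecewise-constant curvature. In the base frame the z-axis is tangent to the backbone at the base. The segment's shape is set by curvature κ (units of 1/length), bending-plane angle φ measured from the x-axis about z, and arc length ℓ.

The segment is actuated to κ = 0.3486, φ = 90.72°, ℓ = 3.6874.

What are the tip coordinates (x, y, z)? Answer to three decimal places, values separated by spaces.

-0.026 2.061 2.753

θ = κ·ℓ = 0.3486 × 3.6874 = 1.28543 rad
ρ = (1 − cos θ)/κ = (1 − 0.28151)/0.3486 = 2.06107
z = sin θ / κ = 0.95956/0.3486 = 2.75260
x = ρ cos φ = 2.06107 × cos(90.72°) = -0.02590
y = ρ sin φ = 2.06107 × sin(90.72°) = 2.06091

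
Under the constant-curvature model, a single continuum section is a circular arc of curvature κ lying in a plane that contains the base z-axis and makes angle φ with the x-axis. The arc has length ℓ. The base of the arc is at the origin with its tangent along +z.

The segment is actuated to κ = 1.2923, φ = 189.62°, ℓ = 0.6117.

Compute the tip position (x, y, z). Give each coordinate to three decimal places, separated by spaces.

-0.226 -0.038 0.550

θ = κ·ℓ = 1.2923 × 0.6117 = 0.79050 rad
ρ = (1 − cos θ)/κ = (1 − 0.70349)/1.2923 = 0.22944
z = sin θ / κ = 0.71071/1.2923 = 0.54995
x = ρ cos φ = 0.22944 × cos(189.62°) = -0.22622
y = ρ sin φ = 0.22944 × sin(189.62°) = -0.03834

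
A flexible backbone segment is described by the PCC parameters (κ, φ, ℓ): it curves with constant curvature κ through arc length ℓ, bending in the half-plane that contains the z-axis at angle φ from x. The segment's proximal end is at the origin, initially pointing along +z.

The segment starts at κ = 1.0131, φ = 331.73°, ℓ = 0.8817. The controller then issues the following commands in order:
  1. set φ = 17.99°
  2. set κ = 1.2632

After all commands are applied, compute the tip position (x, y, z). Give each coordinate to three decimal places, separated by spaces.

initial: κ=1.0131, φ=331.73°, ℓ=0.8817
cmd 1: set φ=17.99° → (κ,φ,ℓ)=(1.0131,17.99°,0.8817) → tip=(0.3503,0.1137,0.7690)
cmd 2: set κ=1.2632 → (κ,φ,ℓ)=(1.2632,17.99°,0.8817) → tip=(0.4207,0.1366,0.7104)

0.421 0.137 0.710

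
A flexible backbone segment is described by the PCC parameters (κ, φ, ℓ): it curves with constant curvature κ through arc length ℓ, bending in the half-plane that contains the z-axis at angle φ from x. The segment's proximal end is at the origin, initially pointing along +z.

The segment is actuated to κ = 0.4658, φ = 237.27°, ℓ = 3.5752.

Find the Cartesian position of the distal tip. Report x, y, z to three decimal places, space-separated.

θ = κ·ℓ = 0.4658 × 3.5752 = 1.66533 rad
ρ = (1 − cos θ)/κ = (1 − -0.09439)/0.4658 = 2.34949
z = sin θ / κ = 0.99554/0.4658 = 2.13726
x = ρ cos φ = 2.34949 × cos(237.27°) = -1.27032
y = ρ sin φ = 2.34949 × sin(237.27°) = -1.97645

-1.270 -1.976 2.137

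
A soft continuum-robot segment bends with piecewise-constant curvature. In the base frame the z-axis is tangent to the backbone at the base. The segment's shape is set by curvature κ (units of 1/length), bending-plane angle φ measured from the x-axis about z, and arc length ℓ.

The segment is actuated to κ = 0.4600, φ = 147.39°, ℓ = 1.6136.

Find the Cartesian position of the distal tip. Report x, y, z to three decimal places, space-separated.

θ = κ·ℓ = 0.4600 × 1.6136 = 0.74226 rad
ρ = (1 − cos θ)/κ = (1 − 0.73695)/0.4600 = 0.57186
z = sin θ / κ = 0.67595/0.4600 = 1.46946
x = ρ cos φ = 0.57186 × cos(147.39°) = -0.48171
y = ρ sin φ = 0.57186 × sin(147.39°) = 0.30818

-0.482 0.308 1.469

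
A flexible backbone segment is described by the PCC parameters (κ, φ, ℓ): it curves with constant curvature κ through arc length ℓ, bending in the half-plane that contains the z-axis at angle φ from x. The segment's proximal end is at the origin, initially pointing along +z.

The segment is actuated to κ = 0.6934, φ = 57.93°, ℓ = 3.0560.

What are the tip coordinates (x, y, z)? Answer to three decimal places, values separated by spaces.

θ = κ·ℓ = 0.6934 × 3.0560 = 2.11903 rad
ρ = (1 − cos θ)/κ = (1 − -0.52118)/0.6934 = 2.19380
z = sin θ / κ = 0.85345/0.6934 = 1.23081
x = ρ cos φ = 2.19380 × cos(57.93°) = 1.16481
y = ρ sin φ = 2.19380 × sin(57.93°) = 1.85903

1.165 1.859 1.231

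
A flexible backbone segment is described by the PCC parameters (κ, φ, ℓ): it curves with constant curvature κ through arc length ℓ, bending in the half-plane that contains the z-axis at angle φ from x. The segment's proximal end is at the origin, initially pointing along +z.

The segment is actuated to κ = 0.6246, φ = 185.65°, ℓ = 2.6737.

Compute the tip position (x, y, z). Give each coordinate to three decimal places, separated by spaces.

θ = κ·ℓ = 0.6246 × 2.6737 = 1.66999 rad
ρ = (1 − cos θ)/κ = (1 − -0.09903)/0.6246 = 1.75958
z = sin θ / κ = 0.99508/0.6246 = 1.59315
x = ρ cos φ = 1.75958 × cos(185.65°) = -1.75103
y = ρ sin φ = 1.75958 × sin(185.65°) = -0.17323

-1.751 -0.173 1.593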